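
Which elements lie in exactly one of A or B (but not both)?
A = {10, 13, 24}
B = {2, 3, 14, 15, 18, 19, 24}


A △ B = (A \ B) ∪ (B \ A) = elements in exactly one of A or B
A \ B = {10, 13}
B \ A = {2, 3, 14, 15, 18, 19}
A △ B = {2, 3, 10, 13, 14, 15, 18, 19}

A △ B = {2, 3, 10, 13, 14, 15, 18, 19}


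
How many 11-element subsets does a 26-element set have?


C(n,k) = n! / (k!(n-k)!)
C(26,11) = 26! / (11!15!)
= 7726160

C(26,11) = 7726160


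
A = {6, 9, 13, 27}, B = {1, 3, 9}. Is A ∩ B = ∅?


Disjoint means A ∩ B = ∅.
A ∩ B = {9}
A ∩ B ≠ ∅, so A and B are NOT disjoint.

No, A and B are not disjoint (A ∩ B = {9})


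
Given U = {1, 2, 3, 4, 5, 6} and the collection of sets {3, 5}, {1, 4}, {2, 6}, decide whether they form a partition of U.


A partition requires: (1) non-empty parts, (2) pairwise disjoint, (3) union = U
Parts: {3, 5}, {1, 4}, {2, 6}
Union of parts: {1, 2, 3, 4, 5, 6}
U = {1, 2, 3, 4, 5, 6}
All non-empty? True
Pairwise disjoint? True
Covers U? True

Yes, valid partition


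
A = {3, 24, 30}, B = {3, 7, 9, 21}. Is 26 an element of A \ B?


A = {3, 24, 30}, B = {3, 7, 9, 21}
A \ B = elements in A but not in B
A \ B = {24, 30}
Checking if 26 ∈ A \ B
26 is not in A \ B → False

26 ∉ A \ B


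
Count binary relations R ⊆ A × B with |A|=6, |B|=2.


A relation from A to B is any subset of A × B.
|A × B| = 6 × 2 = 12
# relations = 2^|A × B| = 2^12 = 4096

Number of relations = 4096


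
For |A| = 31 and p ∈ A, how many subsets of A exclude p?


Subsets of A avoiding p are subsets of A \ {p}, which has 30 elements.
Count = 2^(n-1) = 2^30
= 1073741824

Number of subsets avoiding p = 1073741824


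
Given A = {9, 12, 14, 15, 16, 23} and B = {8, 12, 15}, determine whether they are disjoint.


Disjoint means A ∩ B = ∅.
A ∩ B = {12, 15}
A ∩ B ≠ ∅, so A and B are NOT disjoint.

No, A and B are not disjoint (A ∩ B = {12, 15})


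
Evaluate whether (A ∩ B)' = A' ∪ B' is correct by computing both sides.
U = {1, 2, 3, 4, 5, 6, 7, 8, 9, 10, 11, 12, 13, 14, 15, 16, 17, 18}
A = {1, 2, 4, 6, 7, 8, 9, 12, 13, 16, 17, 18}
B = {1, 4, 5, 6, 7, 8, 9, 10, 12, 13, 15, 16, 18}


LHS: A ∩ B = {1, 4, 6, 7, 8, 9, 12, 13, 16, 18}
(A ∩ B)' = U \ (A ∩ B) = {2, 3, 5, 10, 11, 14, 15, 17}
A' = {3, 5, 10, 11, 14, 15}, B' = {2, 3, 11, 14, 17}
Claimed RHS: A' ∪ B' = {2, 3, 5, 10, 11, 14, 15, 17}
Identity is VALID: LHS = RHS = {2, 3, 5, 10, 11, 14, 15, 17} ✓

Identity is valid. (A ∩ B)' = A' ∪ B' = {2, 3, 5, 10, 11, 14, 15, 17}


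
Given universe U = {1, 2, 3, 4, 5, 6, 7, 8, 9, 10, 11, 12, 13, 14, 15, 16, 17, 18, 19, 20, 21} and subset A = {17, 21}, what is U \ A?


Aᶜ = U \ A = elements in U but not in A
U = {1, 2, 3, 4, 5, 6, 7, 8, 9, 10, 11, 12, 13, 14, 15, 16, 17, 18, 19, 20, 21}
A = {17, 21}
Aᶜ = {1, 2, 3, 4, 5, 6, 7, 8, 9, 10, 11, 12, 13, 14, 15, 16, 18, 19, 20}

Aᶜ = {1, 2, 3, 4, 5, 6, 7, 8, 9, 10, 11, 12, 13, 14, 15, 16, 18, 19, 20}


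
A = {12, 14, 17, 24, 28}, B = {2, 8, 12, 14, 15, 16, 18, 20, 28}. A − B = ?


A \ B = elements in A but not in B
A = {12, 14, 17, 24, 28}
B = {2, 8, 12, 14, 15, 16, 18, 20, 28}
Remove from A any elements in B
A \ B = {17, 24}

A \ B = {17, 24}


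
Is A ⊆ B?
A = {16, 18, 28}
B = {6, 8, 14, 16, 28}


A ⊆ B means every element of A is in B.
Elements in A not in B: {18}
So A ⊄ B.

No, A ⊄ B


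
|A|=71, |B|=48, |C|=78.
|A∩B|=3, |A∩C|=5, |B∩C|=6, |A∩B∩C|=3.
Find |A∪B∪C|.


|A∪B∪C| = |A|+|B|+|C| - |A∩B|-|A∩C|-|B∩C| + |A∩B∩C|
= 71+48+78 - 3-5-6 + 3
= 197 - 14 + 3
= 186

|A ∪ B ∪ C| = 186


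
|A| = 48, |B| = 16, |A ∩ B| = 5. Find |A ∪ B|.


|A ∪ B| = |A| + |B| - |A ∩ B|
= 48 + 16 - 5
= 59

|A ∪ B| = 59


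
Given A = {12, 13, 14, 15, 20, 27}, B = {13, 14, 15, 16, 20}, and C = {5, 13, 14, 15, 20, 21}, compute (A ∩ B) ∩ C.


A ∩ B = {13, 14, 15, 20}
(A ∩ B) ∩ C = {13, 14, 15, 20}

A ∩ B ∩ C = {13, 14, 15, 20}


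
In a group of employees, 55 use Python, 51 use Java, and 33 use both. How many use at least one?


|A ∪ B| = |A| + |B| - |A ∩ B|
= 55 + 51 - 33
= 73

|A ∪ B| = 73


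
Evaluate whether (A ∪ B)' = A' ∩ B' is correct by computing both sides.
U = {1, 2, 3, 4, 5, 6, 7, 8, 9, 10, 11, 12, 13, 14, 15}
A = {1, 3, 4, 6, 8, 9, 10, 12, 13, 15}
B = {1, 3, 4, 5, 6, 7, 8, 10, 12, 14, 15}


LHS: A ∪ B = {1, 3, 4, 5, 6, 7, 8, 9, 10, 12, 13, 14, 15}
(A ∪ B)' = U \ (A ∪ B) = {2, 11}
A' = {2, 5, 7, 11, 14}, B' = {2, 9, 11, 13}
Claimed RHS: A' ∩ B' = {2, 11}
Identity is VALID: LHS = RHS = {2, 11} ✓

Identity is valid. (A ∪ B)' = A' ∩ B' = {2, 11}


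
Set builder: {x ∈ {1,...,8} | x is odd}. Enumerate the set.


Checking each candidate:
Condition: odd numbers in {1,...,8}
Result = {1, 3, 5, 7}

{1, 3, 5, 7}


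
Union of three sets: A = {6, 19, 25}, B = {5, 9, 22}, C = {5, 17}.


A ∪ B = {5, 6, 9, 19, 22, 25}
(A ∪ B) ∪ C = {5, 6, 9, 17, 19, 22, 25}

A ∪ B ∪ C = {5, 6, 9, 17, 19, 22, 25}


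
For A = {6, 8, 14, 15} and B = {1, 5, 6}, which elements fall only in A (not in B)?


A = {6, 8, 14, 15}
B = {1, 5, 6}
Region: only in A (not in B)
Elements: {8, 14, 15}

Elements only in A (not in B): {8, 14, 15}


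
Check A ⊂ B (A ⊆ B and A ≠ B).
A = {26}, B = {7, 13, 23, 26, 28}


A ⊂ B requires: A ⊆ B AND A ≠ B.
A ⊆ B? Yes
A = B? No
A ⊂ B: Yes (A is a proper subset of B)

Yes, A ⊂ B


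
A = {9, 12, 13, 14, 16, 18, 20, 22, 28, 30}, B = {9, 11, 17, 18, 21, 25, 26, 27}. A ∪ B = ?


A ∪ B = all elements in A or B (or both)
A = {9, 12, 13, 14, 16, 18, 20, 22, 28, 30}
B = {9, 11, 17, 18, 21, 25, 26, 27}
A ∪ B = {9, 11, 12, 13, 14, 16, 17, 18, 20, 21, 22, 25, 26, 27, 28, 30}

A ∪ B = {9, 11, 12, 13, 14, 16, 17, 18, 20, 21, 22, 25, 26, 27, 28, 30}


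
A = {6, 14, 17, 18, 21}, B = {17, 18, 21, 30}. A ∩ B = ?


A ∩ B = elements in both A and B
A = {6, 14, 17, 18, 21}
B = {17, 18, 21, 30}
A ∩ B = {17, 18, 21}

A ∩ B = {17, 18, 21}


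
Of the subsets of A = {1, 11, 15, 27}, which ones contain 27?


A subset of A contains 27 iff the remaining 3 elements form any subset of A \ {27}.
Count: 2^(n-1) = 2^3 = 8
Subsets containing 27: {27}, {1, 27}, {11, 27}, {15, 27}, {1, 11, 27}, {1, 15, 27}, {11, 15, 27}, {1, 11, 15, 27}

Subsets containing 27 (8 total): {27}, {1, 27}, {11, 27}, {15, 27}, {1, 11, 27}, {1, 15, 27}, {11, 15, 27}, {1, 11, 15, 27}


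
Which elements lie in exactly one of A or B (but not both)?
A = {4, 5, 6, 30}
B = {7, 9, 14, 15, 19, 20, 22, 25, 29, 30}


A △ B = (A \ B) ∪ (B \ A) = elements in exactly one of A or B
A \ B = {4, 5, 6}
B \ A = {7, 9, 14, 15, 19, 20, 22, 25, 29}
A △ B = {4, 5, 6, 7, 9, 14, 15, 19, 20, 22, 25, 29}

A △ B = {4, 5, 6, 7, 9, 14, 15, 19, 20, 22, 25, 29}


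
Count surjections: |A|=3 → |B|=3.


n = |A| = 3, k = |B| = 3. Surjections via inclusion-exclusion:
S(n,k) = Σ(-1)^i × C(k,i) × (k-i)^n, i=0 to k
i=0: (-1)^0×C(3,0)×3^3 = 27
i=1: (-1)^1×C(3,1)×2^3 = -24
i=2: (-1)^2×C(3,2)×1^3 = 3
i=3: (-1)^3×C(3,3)×0^3 = 0
Total = 6

Number of surjections = 6


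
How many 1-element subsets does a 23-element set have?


C(n,k) = n! / (k!(n-k)!)
C(23,1) = 23! / (1!22!)
= 23

C(23,1) = 23


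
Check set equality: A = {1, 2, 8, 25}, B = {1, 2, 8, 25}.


Two sets are equal iff they have exactly the same elements.
A = {1, 2, 8, 25}
B = {1, 2, 8, 25}
Same elements → A = B

Yes, A = B


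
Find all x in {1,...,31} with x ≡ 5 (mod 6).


Checking each candidate:
Condition: x in {1,...,31} with x ≡ 5 (mod 6)
Result = {5, 11, 17, 23, 29}

{5, 11, 17, 23, 29}


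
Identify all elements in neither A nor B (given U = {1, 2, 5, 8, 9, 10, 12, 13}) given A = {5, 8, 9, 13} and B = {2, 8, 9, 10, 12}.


A = {5, 8, 9, 13}
B = {2, 8, 9, 10, 12}
Region: in neither A nor B (given U = {1, 2, 5, 8, 9, 10, 12, 13})
Elements: {1}

Elements in neither A nor B (given U = {1, 2, 5, 8, 9, 10, 12, 13}): {1}


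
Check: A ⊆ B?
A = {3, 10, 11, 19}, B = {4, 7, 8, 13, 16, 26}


A ⊆ B means every element of A is in B.
Elements in A not in B: {3, 10, 11, 19}
So A ⊄ B.

No, A ⊄ B


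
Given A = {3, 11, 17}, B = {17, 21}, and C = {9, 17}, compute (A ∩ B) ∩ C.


A ∩ B = {17}
(A ∩ B) ∩ C = {17}

A ∩ B ∩ C = {17}


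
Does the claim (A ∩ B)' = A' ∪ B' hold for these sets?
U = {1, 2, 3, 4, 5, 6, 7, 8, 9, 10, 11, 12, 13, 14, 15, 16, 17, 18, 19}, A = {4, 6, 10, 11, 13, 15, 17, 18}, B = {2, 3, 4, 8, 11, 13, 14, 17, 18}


LHS: A ∩ B = {4, 11, 13, 17, 18}
(A ∩ B)' = U \ (A ∩ B) = {1, 2, 3, 5, 6, 7, 8, 9, 10, 12, 14, 15, 16, 19}
A' = {1, 2, 3, 5, 7, 8, 9, 12, 14, 16, 19}, B' = {1, 5, 6, 7, 9, 10, 12, 15, 16, 19}
Claimed RHS: A' ∪ B' = {1, 2, 3, 5, 6, 7, 8, 9, 10, 12, 14, 15, 16, 19}
Identity is VALID: LHS = RHS = {1, 2, 3, 5, 6, 7, 8, 9, 10, 12, 14, 15, 16, 19} ✓

Identity is valid. (A ∩ B)' = A' ∪ B' = {1, 2, 3, 5, 6, 7, 8, 9, 10, 12, 14, 15, 16, 19}


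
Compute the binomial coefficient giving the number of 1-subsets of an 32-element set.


C(n,k) = n! / (k!(n-k)!)
C(32,1) = 32! / (1!31!)
= 32

C(32,1) = 32


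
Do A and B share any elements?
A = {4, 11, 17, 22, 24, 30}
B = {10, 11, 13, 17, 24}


Disjoint means A ∩ B = ∅.
A ∩ B = {11, 17, 24}
A ∩ B ≠ ∅, so A and B are NOT disjoint.

Yes — A and B share the element(s) of A ∩ B = {11, 17, 24}, so they are not disjoint


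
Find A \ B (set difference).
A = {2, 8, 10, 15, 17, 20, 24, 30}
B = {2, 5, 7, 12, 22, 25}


A \ B = elements in A but not in B
A = {2, 8, 10, 15, 17, 20, 24, 30}
B = {2, 5, 7, 12, 22, 25}
Remove from A any elements in B
A \ B = {8, 10, 15, 17, 20, 24, 30}

A \ B = {8, 10, 15, 17, 20, 24, 30}


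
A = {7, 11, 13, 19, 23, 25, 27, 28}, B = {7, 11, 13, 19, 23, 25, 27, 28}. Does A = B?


Two sets are equal iff they have exactly the same elements.
A = {7, 11, 13, 19, 23, 25, 27, 28}
B = {7, 11, 13, 19, 23, 25, 27, 28}
Same elements → A = B

Yes, A = B


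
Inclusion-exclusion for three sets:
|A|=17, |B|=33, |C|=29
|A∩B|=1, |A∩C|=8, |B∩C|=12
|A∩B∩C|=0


|A∪B∪C| = |A|+|B|+|C| - |A∩B|-|A∩C|-|B∩C| + |A∩B∩C|
= 17+33+29 - 1-8-12 + 0
= 79 - 21 + 0
= 58

|A ∪ B ∪ C| = 58


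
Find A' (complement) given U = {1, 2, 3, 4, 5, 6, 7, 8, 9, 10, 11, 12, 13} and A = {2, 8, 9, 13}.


Aᶜ = U \ A = elements in U but not in A
U = {1, 2, 3, 4, 5, 6, 7, 8, 9, 10, 11, 12, 13}
A = {2, 8, 9, 13}
Aᶜ = {1, 3, 4, 5, 6, 7, 10, 11, 12}

Aᶜ = {1, 3, 4, 5, 6, 7, 10, 11, 12}


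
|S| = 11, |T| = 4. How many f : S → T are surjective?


n = |S| = 11, k = |T| = 4. Surjections via inclusion-exclusion:
S(n,k) = Σ(-1)^i × C(k,i) × (k-i)^n, i=0 to k
i=0: (-1)^0×C(4,0)×4^11 = 4194304
i=1: (-1)^1×C(4,1)×3^11 = -708588
i=2: (-1)^2×C(4,2)×2^11 = 12288
i=3: (-1)^3×C(4,3)×1^11 = -4
i=4: (-1)^4×C(4,4)×0^11 = 0
Total = 3498000

Number of surjections = 3498000


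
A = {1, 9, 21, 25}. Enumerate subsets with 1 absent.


A subset of A that omits 1 is a subset of A \ {1}, so there are 2^(n-1) = 2^3 = 8 of them.
Subsets excluding 1: ∅, {9}, {21}, {25}, {9, 21}, {9, 25}, {21, 25}, {9, 21, 25}

Subsets excluding 1 (8 total): ∅, {9}, {21}, {25}, {9, 21}, {9, 25}, {21, 25}, {9, 21, 25}


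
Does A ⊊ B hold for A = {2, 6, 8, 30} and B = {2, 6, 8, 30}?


A ⊂ B requires: A ⊆ B AND A ≠ B.
A ⊆ B? Yes
A = B? Yes
A = B, so A is not a PROPER subset.

No, A is not a proper subset of B


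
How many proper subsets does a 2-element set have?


Total subsets = 2^n = 2^2 = 4
Proper subsets exclude the set itself: 2^n - 1
= 4 - 1
= 3

Number of proper subsets = 3


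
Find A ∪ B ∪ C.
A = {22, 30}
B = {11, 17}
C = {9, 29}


A ∪ B = {11, 17, 22, 30}
(A ∪ B) ∪ C = {9, 11, 17, 22, 29, 30}

A ∪ B ∪ C = {9, 11, 17, 22, 29, 30}


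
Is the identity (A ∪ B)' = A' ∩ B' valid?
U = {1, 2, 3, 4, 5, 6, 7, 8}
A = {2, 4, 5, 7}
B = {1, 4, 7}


LHS: A ∪ B = {1, 2, 4, 5, 7}
(A ∪ B)' = U \ (A ∪ B) = {3, 6, 8}
A' = {1, 3, 6, 8}, B' = {2, 3, 5, 6, 8}
Claimed RHS: A' ∩ B' = {3, 6, 8}
Identity is VALID: LHS = RHS = {3, 6, 8} ✓

Identity is valid. (A ∪ B)' = A' ∩ B' = {3, 6, 8}


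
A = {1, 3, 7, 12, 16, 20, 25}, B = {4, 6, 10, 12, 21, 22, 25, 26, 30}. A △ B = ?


A △ B = (A \ B) ∪ (B \ A) = elements in exactly one of A or B
A \ B = {1, 3, 7, 16, 20}
B \ A = {4, 6, 10, 21, 22, 26, 30}
A △ B = {1, 3, 4, 6, 7, 10, 16, 20, 21, 22, 26, 30}

A △ B = {1, 3, 4, 6, 7, 10, 16, 20, 21, 22, 26, 30}


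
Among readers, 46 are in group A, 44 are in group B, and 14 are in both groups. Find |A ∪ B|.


|A ∪ B| = |A| + |B| - |A ∩ B|
= 46 + 44 - 14
= 76

|A ∪ B| = 76


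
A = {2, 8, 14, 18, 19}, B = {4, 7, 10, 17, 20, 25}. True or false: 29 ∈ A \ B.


A = {2, 8, 14, 18, 19}, B = {4, 7, 10, 17, 20, 25}
A \ B = elements in A but not in B
A \ B = {2, 8, 14, 18, 19}
Checking if 29 ∈ A \ B
29 is not in A \ B → False

29 ∉ A \ B


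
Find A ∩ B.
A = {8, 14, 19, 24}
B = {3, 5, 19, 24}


A ∩ B = elements in both A and B
A = {8, 14, 19, 24}
B = {3, 5, 19, 24}
A ∩ B = {19, 24}

A ∩ B = {19, 24}


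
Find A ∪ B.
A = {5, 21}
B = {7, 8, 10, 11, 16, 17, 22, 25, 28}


A ∪ B = all elements in A or B (or both)
A = {5, 21}
B = {7, 8, 10, 11, 16, 17, 22, 25, 28}
A ∪ B = {5, 7, 8, 10, 11, 16, 17, 21, 22, 25, 28}

A ∪ B = {5, 7, 8, 10, 11, 16, 17, 21, 22, 25, 28}


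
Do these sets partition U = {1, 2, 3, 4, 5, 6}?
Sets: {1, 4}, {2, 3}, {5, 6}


A partition requires: (1) non-empty parts, (2) pairwise disjoint, (3) union = U
Parts: {1, 4}, {2, 3}, {5, 6}
Union of parts: {1, 2, 3, 4, 5, 6}
U = {1, 2, 3, 4, 5, 6}
All non-empty? True
Pairwise disjoint? True
Covers U? True

Yes, valid partition


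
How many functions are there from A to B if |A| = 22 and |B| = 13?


Each of |A| = 22 inputs maps to any of |B| = 13 outputs.
# functions = |B|^|A| = 13^22
= 3211838877954855105157369

Number of functions = 3211838877954855105157369


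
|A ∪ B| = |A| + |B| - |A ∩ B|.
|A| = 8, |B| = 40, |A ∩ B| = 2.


|A ∪ B| = |A| + |B| - |A ∩ B|
= 8 + 40 - 2
= 46

|A ∪ B| = 46


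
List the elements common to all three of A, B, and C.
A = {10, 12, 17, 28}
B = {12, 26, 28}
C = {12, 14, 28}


A ∩ B = {12, 28}
(A ∩ B) ∩ C = {12, 28}

A ∩ B ∩ C = {12, 28}


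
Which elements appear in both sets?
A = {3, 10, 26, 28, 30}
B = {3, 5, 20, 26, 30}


A ∩ B = elements in both A and B
A = {3, 10, 26, 28, 30}
B = {3, 5, 20, 26, 30}
A ∩ B = {3, 26, 30}

A ∩ B = {3, 26, 30}


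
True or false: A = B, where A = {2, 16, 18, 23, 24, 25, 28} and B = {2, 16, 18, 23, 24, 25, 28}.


Two sets are equal iff they have exactly the same elements.
A = {2, 16, 18, 23, 24, 25, 28}
B = {2, 16, 18, 23, 24, 25, 28}
Same elements → A = B

Yes, A = B


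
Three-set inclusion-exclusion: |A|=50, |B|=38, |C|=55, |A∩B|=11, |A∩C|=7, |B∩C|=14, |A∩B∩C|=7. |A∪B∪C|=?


|A∪B∪C| = |A|+|B|+|C| - |A∩B|-|A∩C|-|B∩C| + |A∩B∩C|
= 50+38+55 - 11-7-14 + 7
= 143 - 32 + 7
= 118

|A ∪ B ∪ C| = 118


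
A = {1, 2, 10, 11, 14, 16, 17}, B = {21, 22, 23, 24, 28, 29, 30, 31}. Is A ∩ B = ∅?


Disjoint means A ∩ B = ∅.
A ∩ B = ∅
A ∩ B = ∅, so A and B are disjoint.

Yes, A and B are disjoint


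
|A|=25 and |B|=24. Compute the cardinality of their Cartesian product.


|A × B| = |A| × |B|
= 25 × 24
= 600

|A × B| = 600


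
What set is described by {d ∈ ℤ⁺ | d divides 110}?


Checking each candidate:
Condition: positive divisors of 110
Result = {1, 2, 5, 10, 11, 22, 55, 110}

{1, 2, 5, 10, 11, 22, 55, 110}


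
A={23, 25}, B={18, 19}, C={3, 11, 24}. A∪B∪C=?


A ∪ B = {18, 19, 23, 25}
(A ∪ B) ∪ C = {3, 11, 18, 19, 23, 24, 25}

A ∪ B ∪ C = {3, 11, 18, 19, 23, 24, 25}


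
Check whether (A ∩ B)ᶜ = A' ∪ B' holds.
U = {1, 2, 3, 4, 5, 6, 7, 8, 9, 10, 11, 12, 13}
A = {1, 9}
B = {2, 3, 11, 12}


LHS: A ∩ B = ∅
(A ∩ B)' = U \ (A ∩ B) = {1, 2, 3, 4, 5, 6, 7, 8, 9, 10, 11, 12, 13}
A' = {2, 3, 4, 5, 6, 7, 8, 10, 11, 12, 13}, B' = {1, 4, 5, 6, 7, 8, 9, 10, 13}
Claimed RHS: A' ∪ B' = {1, 2, 3, 4, 5, 6, 7, 8, 9, 10, 11, 12, 13}
Identity is VALID: LHS = RHS = {1, 2, 3, 4, 5, 6, 7, 8, 9, 10, 11, 12, 13} ✓

Identity is valid. (A ∩ B)' = A' ∪ B' = {1, 2, 3, 4, 5, 6, 7, 8, 9, 10, 11, 12, 13}


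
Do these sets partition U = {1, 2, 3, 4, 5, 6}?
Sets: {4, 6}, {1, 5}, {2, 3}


A partition requires: (1) non-empty parts, (2) pairwise disjoint, (3) union = U
Parts: {4, 6}, {1, 5}, {2, 3}
Union of parts: {1, 2, 3, 4, 5, 6}
U = {1, 2, 3, 4, 5, 6}
All non-empty? True
Pairwise disjoint? True
Covers U? True

Yes, valid partition


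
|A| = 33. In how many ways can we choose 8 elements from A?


C(n,k) = n! / (k!(n-k)!)
C(33,8) = 33! / (8!25!)
= 13884156

C(33,8) = 13884156


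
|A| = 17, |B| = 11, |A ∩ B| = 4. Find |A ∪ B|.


|A ∪ B| = |A| + |B| - |A ∩ B|
= 17 + 11 - 4
= 24

|A ∪ B| = 24


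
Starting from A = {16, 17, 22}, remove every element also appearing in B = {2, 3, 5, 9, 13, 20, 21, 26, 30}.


A \ B = elements in A but not in B
A = {16, 17, 22}
B = {2, 3, 5, 9, 13, 20, 21, 26, 30}
Remove from A any elements in B
A \ B = {16, 17, 22}

A \ B = {16, 17, 22}


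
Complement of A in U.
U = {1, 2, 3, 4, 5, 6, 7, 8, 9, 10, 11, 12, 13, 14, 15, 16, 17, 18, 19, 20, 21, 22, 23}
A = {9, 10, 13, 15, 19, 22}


Aᶜ = U \ A = elements in U but not in A
U = {1, 2, 3, 4, 5, 6, 7, 8, 9, 10, 11, 12, 13, 14, 15, 16, 17, 18, 19, 20, 21, 22, 23}
A = {9, 10, 13, 15, 19, 22}
Aᶜ = {1, 2, 3, 4, 5, 6, 7, 8, 11, 12, 14, 16, 17, 18, 20, 21, 23}

Aᶜ = {1, 2, 3, 4, 5, 6, 7, 8, 11, 12, 14, 16, 17, 18, 20, 21, 23}


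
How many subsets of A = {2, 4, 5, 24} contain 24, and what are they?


A subset of A contains 24 iff the remaining 3 elements form any subset of A \ {24}.
Count: 2^(n-1) = 2^3 = 8
Subsets containing 24: {24}, {2, 24}, {4, 24}, {5, 24}, {2, 4, 24}, {2, 5, 24}, {4, 5, 24}, {2, 4, 5, 24}

Subsets containing 24 (8 total): {24}, {2, 24}, {4, 24}, {5, 24}, {2, 4, 24}, {2, 5, 24}, {4, 5, 24}, {2, 4, 5, 24}


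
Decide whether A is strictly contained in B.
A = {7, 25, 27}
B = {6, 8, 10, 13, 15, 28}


A ⊂ B requires: A ⊆ B AND A ≠ B.
A ⊆ B? No
A ⊄ B, so A is not a proper subset.

No, A is not a proper subset of B


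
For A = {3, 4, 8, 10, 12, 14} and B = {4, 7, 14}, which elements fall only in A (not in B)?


A = {3, 4, 8, 10, 12, 14}
B = {4, 7, 14}
Region: only in A (not in B)
Elements: {3, 8, 10, 12}

Elements only in A (not in B): {3, 8, 10, 12}


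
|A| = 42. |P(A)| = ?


Number of subsets = 2^n
= 2^42
= 4398046511104

|P(A)| = 4398046511104


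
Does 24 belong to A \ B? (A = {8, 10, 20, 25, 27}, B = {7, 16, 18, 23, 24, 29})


A = {8, 10, 20, 25, 27}, B = {7, 16, 18, 23, 24, 29}
A \ B = elements in A but not in B
A \ B = {8, 10, 20, 25, 27}
Checking if 24 ∈ A \ B
24 is not in A \ B → False

24 ∉ A \ B


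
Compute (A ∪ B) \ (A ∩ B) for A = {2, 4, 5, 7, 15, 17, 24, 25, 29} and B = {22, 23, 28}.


A △ B = (A \ B) ∪ (B \ A) = elements in exactly one of A or B
A \ B = {2, 4, 5, 7, 15, 17, 24, 25, 29}
B \ A = {22, 23, 28}
A △ B = {2, 4, 5, 7, 15, 17, 22, 23, 24, 25, 28, 29}

A △ B = {2, 4, 5, 7, 15, 17, 22, 23, 24, 25, 28, 29}


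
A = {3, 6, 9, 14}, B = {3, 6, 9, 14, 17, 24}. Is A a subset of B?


A ⊆ B means every element of A is in B.
All elements of A are in B.
So A ⊆ B.

Yes, A ⊆ B


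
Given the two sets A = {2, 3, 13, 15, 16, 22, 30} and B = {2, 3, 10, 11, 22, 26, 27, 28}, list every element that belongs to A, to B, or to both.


A ∪ B = all elements in A or B (or both)
A = {2, 3, 13, 15, 16, 22, 30}
B = {2, 3, 10, 11, 22, 26, 27, 28}
A ∪ B = {2, 3, 10, 11, 13, 15, 16, 22, 26, 27, 28, 30}

A ∪ B = {2, 3, 10, 11, 13, 15, 16, 22, 26, 27, 28, 30}


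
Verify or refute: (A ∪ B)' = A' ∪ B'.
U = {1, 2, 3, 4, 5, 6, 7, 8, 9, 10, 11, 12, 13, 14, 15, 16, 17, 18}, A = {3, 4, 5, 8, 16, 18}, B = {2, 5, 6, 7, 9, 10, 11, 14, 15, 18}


LHS: A ∪ B = {2, 3, 4, 5, 6, 7, 8, 9, 10, 11, 14, 15, 16, 18}
(A ∪ B)' = U \ (A ∪ B) = {1, 12, 13, 17}
A' = {1, 2, 6, 7, 9, 10, 11, 12, 13, 14, 15, 17}, B' = {1, 3, 4, 8, 12, 13, 16, 17}
Claimed RHS: A' ∪ B' = {1, 2, 3, 4, 6, 7, 8, 9, 10, 11, 12, 13, 14, 15, 16, 17}
Identity is INVALID: LHS = {1, 12, 13, 17} but the RHS claimed here equals {1, 2, 3, 4, 6, 7, 8, 9, 10, 11, 12, 13, 14, 15, 16, 17}. The correct form is (A ∪ B)' = A' ∩ B'.

Identity is invalid: (A ∪ B)' = {1, 12, 13, 17} but A' ∪ B' = {1, 2, 3, 4, 6, 7, 8, 9, 10, 11, 12, 13, 14, 15, 16, 17}. The correct De Morgan law is (A ∪ B)' = A' ∩ B'.


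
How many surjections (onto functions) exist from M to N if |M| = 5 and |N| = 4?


n = |M| = 5, k = |N| = 4. Surjections via inclusion-exclusion:
S(n,k) = Σ(-1)^i × C(k,i) × (k-i)^n, i=0 to k
i=0: (-1)^0×C(4,0)×4^5 = 1024
i=1: (-1)^1×C(4,1)×3^5 = -972
i=2: (-1)^2×C(4,2)×2^5 = 192
i=3: (-1)^3×C(4,3)×1^5 = -4
i=4: (-1)^4×C(4,4)×0^5 = 0
Total = 240

Number of surjections = 240


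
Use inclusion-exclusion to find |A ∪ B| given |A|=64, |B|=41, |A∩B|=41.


|A ∪ B| = |A| + |B| - |A ∩ B|
= 64 + 41 - 41
= 64

|A ∪ B| = 64


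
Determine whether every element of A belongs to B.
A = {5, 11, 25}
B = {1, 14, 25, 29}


A ⊆ B means every element of A is in B.
Elements in A not in B: {5, 11}
So A ⊄ B.

No, A ⊄ B


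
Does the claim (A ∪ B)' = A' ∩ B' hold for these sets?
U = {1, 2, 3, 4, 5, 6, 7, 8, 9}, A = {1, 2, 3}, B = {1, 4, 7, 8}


LHS: A ∪ B = {1, 2, 3, 4, 7, 8}
(A ∪ B)' = U \ (A ∪ B) = {5, 6, 9}
A' = {4, 5, 6, 7, 8, 9}, B' = {2, 3, 5, 6, 9}
Claimed RHS: A' ∩ B' = {5, 6, 9}
Identity is VALID: LHS = RHS = {5, 6, 9} ✓

Identity is valid. (A ∪ B)' = A' ∩ B' = {5, 6, 9}


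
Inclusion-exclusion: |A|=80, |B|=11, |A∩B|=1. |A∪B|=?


|A ∪ B| = |A| + |B| - |A ∩ B|
= 80 + 11 - 1
= 90

|A ∪ B| = 90


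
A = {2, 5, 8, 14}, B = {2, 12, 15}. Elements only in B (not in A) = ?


A = {2, 5, 8, 14}
B = {2, 12, 15}
Region: only in B (not in A)
Elements: {12, 15}

Elements only in B (not in A): {12, 15}


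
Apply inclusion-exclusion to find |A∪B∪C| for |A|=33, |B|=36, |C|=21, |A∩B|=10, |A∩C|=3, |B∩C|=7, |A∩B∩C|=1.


|A∪B∪C| = |A|+|B|+|C| - |A∩B|-|A∩C|-|B∩C| + |A∩B∩C|
= 33+36+21 - 10-3-7 + 1
= 90 - 20 + 1
= 71

|A ∪ B ∪ C| = 71


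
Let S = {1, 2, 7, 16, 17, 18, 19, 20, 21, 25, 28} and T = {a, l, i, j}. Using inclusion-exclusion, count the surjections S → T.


n = |S| = 11, k = |T| = 4. Surjections via inclusion-exclusion:
S(n,k) = Σ(-1)^i × C(k,i) × (k-i)^n, i=0 to k
i=0: (-1)^0×C(4,0)×4^11 = 4194304
i=1: (-1)^1×C(4,1)×3^11 = -708588
i=2: (-1)^2×C(4,2)×2^11 = 12288
i=3: (-1)^3×C(4,3)×1^11 = -4
i=4: (-1)^4×C(4,4)×0^11 = 0
Total = 3498000

Number of surjections = 3498000


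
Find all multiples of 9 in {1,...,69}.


Checking each candidate:
Condition: multiples of 9 in {1,...,69}
Result = {9, 18, 27, 36, 45, 54, 63}

{9, 18, 27, 36, 45, 54, 63}


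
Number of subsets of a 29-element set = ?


Number of subsets = 2^n
= 2^29
= 536870912

|P(A)| = 536870912


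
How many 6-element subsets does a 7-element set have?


C(n,k) = n! / (k!(n-k)!)
C(7,6) = 7! / (6!1!)
= 7

C(7,6) = 7


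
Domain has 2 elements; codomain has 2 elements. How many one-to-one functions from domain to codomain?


An injection sends each of |A| = 2 inputs to a distinct output in B.
# injections = |B|·(|B|-1)·…·(|B|-|A|+1) = 2! / (2 - 2)!
= 2 × 1
= 2

Number of injections = 2


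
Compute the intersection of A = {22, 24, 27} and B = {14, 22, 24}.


A ∩ B = elements in both A and B
A = {22, 24, 27}
B = {14, 22, 24}
A ∩ B = {22, 24}

A ∩ B = {22, 24}


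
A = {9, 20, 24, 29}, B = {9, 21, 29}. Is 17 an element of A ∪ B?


A = {9, 20, 24, 29}, B = {9, 21, 29}
A ∪ B = all elements in A or B
A ∪ B = {9, 20, 21, 24, 29}
Checking if 17 ∈ A ∪ B
17 is not in A ∪ B → False

17 ∉ A ∪ B


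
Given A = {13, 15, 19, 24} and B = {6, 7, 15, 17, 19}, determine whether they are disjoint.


Disjoint means A ∩ B = ∅.
A ∩ B = {15, 19}
A ∩ B ≠ ∅, so A and B are NOT disjoint.

No, A and B are not disjoint (A ∩ B = {15, 19})


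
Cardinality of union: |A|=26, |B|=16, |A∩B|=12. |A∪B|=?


|A ∪ B| = |A| + |B| - |A ∩ B|
= 26 + 16 - 12
= 30

|A ∪ B| = 30


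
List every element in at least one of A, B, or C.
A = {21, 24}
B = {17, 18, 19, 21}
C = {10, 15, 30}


A ∪ B = {17, 18, 19, 21, 24}
(A ∪ B) ∪ C = {10, 15, 17, 18, 19, 21, 24, 30}

A ∪ B ∪ C = {10, 15, 17, 18, 19, 21, 24, 30}


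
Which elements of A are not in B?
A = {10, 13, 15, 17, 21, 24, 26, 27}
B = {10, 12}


A \ B = elements in A but not in B
A = {10, 13, 15, 17, 21, 24, 26, 27}
B = {10, 12}
Remove from A any elements in B
A \ B = {13, 15, 17, 21, 24, 26, 27}

A \ B = {13, 15, 17, 21, 24, 26, 27}


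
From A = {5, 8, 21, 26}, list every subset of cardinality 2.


|A| = 4, so A has C(4,2) = 6 subsets of size 2.
Enumerate by choosing 2 elements from A at a time:
{5, 8}, {5, 21}, {5, 26}, {8, 21}, {8, 26}, {21, 26}

2-element subsets (6 total): {5, 8}, {5, 21}, {5, 26}, {8, 21}, {8, 26}, {21, 26}


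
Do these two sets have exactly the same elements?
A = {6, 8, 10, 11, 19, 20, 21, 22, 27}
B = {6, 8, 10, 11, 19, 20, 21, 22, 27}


Two sets are equal iff they have exactly the same elements.
A = {6, 8, 10, 11, 19, 20, 21, 22, 27}
B = {6, 8, 10, 11, 19, 20, 21, 22, 27}
Same elements → A = B

Yes, A = B


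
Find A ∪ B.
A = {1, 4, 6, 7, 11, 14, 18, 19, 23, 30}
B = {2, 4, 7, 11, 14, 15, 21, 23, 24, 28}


A ∪ B = all elements in A or B (or both)
A = {1, 4, 6, 7, 11, 14, 18, 19, 23, 30}
B = {2, 4, 7, 11, 14, 15, 21, 23, 24, 28}
A ∪ B = {1, 2, 4, 6, 7, 11, 14, 15, 18, 19, 21, 23, 24, 28, 30}

A ∪ B = {1, 2, 4, 6, 7, 11, 14, 15, 18, 19, 21, 23, 24, 28, 30}


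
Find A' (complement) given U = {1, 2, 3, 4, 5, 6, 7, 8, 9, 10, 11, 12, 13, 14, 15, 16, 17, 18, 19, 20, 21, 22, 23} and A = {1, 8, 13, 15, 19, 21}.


Aᶜ = U \ A = elements in U but not in A
U = {1, 2, 3, 4, 5, 6, 7, 8, 9, 10, 11, 12, 13, 14, 15, 16, 17, 18, 19, 20, 21, 22, 23}
A = {1, 8, 13, 15, 19, 21}
Aᶜ = {2, 3, 4, 5, 6, 7, 9, 10, 11, 12, 14, 16, 17, 18, 20, 22, 23}

Aᶜ = {2, 3, 4, 5, 6, 7, 9, 10, 11, 12, 14, 16, 17, 18, 20, 22, 23}


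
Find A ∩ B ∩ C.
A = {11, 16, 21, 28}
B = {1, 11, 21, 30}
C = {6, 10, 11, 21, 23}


A ∩ B = {11, 21}
(A ∩ B) ∩ C = {11, 21}

A ∩ B ∩ C = {11, 21}


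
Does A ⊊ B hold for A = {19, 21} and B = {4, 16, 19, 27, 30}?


A ⊂ B requires: A ⊆ B AND A ≠ B.
A ⊆ B? No
A ⊄ B, so A is not a proper subset.

No, A is not a proper subset of B


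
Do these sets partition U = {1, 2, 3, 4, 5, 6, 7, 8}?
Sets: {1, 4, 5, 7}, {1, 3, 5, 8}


A partition requires: (1) non-empty parts, (2) pairwise disjoint, (3) union = U
Parts: {1, 4, 5, 7}, {1, 3, 5, 8}
Union of parts: {1, 3, 4, 5, 7, 8}
U = {1, 2, 3, 4, 5, 6, 7, 8}
All non-empty? True
Pairwise disjoint? False
Covers U? False

No, not a valid partition


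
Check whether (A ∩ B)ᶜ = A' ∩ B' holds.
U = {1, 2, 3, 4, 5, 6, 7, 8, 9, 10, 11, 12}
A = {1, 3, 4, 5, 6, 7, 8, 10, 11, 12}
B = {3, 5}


LHS: A ∩ B = {3, 5}
(A ∩ B)' = U \ (A ∩ B) = {1, 2, 4, 6, 7, 8, 9, 10, 11, 12}
A' = {2, 9}, B' = {1, 2, 4, 6, 7, 8, 9, 10, 11, 12}
Claimed RHS: A' ∩ B' = {2, 9}
Identity is INVALID: LHS = {1, 2, 4, 6, 7, 8, 9, 10, 11, 12} but the RHS claimed here equals {2, 9}. The correct form is (A ∩ B)' = A' ∪ B'.

Identity is invalid: (A ∩ B)' = {1, 2, 4, 6, 7, 8, 9, 10, 11, 12} but A' ∩ B' = {2, 9}. The correct De Morgan law is (A ∩ B)' = A' ∪ B'.


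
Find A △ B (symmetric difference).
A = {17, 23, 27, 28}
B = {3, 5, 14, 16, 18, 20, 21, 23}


A △ B = (A \ B) ∪ (B \ A) = elements in exactly one of A or B
A \ B = {17, 27, 28}
B \ A = {3, 5, 14, 16, 18, 20, 21}
A △ B = {3, 5, 14, 16, 17, 18, 20, 21, 27, 28}

A △ B = {3, 5, 14, 16, 17, 18, 20, 21, 27, 28}


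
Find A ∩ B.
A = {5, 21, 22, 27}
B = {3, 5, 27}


A ∩ B = elements in both A and B
A = {5, 21, 22, 27}
B = {3, 5, 27}
A ∩ B = {5, 27}

A ∩ B = {5, 27}


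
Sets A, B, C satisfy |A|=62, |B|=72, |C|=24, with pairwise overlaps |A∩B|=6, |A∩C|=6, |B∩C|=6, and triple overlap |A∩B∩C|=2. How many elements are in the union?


|A∪B∪C| = |A|+|B|+|C| - |A∩B|-|A∩C|-|B∩C| + |A∩B∩C|
= 62+72+24 - 6-6-6 + 2
= 158 - 18 + 2
= 142

|A ∪ B ∪ C| = 142


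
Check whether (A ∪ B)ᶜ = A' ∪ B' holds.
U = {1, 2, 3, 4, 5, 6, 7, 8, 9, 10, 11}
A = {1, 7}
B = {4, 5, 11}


LHS: A ∪ B = {1, 4, 5, 7, 11}
(A ∪ B)' = U \ (A ∪ B) = {2, 3, 6, 8, 9, 10}
A' = {2, 3, 4, 5, 6, 8, 9, 10, 11}, B' = {1, 2, 3, 6, 7, 8, 9, 10}
Claimed RHS: A' ∪ B' = {1, 2, 3, 4, 5, 6, 7, 8, 9, 10, 11}
Identity is INVALID: LHS = {2, 3, 6, 8, 9, 10} but the RHS claimed here equals {1, 2, 3, 4, 5, 6, 7, 8, 9, 10, 11}. The correct form is (A ∪ B)' = A' ∩ B'.

Identity is invalid: (A ∪ B)' = {2, 3, 6, 8, 9, 10} but A' ∪ B' = {1, 2, 3, 4, 5, 6, 7, 8, 9, 10, 11}. The correct De Morgan law is (A ∪ B)' = A' ∩ B'.


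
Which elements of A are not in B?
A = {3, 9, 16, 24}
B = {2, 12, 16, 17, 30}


A \ B = elements in A but not in B
A = {3, 9, 16, 24}
B = {2, 12, 16, 17, 30}
Remove from A any elements in B
A \ B = {3, 9, 24}

A \ B = {3, 9, 24}


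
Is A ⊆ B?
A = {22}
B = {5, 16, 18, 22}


A ⊆ B means every element of A is in B.
All elements of A are in B.
So A ⊆ B.

Yes, A ⊆ B


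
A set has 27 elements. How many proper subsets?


Total subsets = 2^n = 2^27 = 134217728
Proper subsets exclude the set itself: 2^n - 1
= 134217728 - 1
= 134217727

Number of proper subsets = 134217727


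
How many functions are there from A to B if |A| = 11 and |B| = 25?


Each of |A| = 11 inputs maps to any of |B| = 25 outputs.
# functions = |B|^|A| = 25^11
= 2384185791015625

Number of functions = 2384185791015625


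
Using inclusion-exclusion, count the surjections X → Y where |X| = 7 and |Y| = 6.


n = |X| = 7, k = |Y| = 6. Surjections via inclusion-exclusion:
S(n,k) = Σ(-1)^i × C(k,i) × (k-i)^n, i=0 to k
i=0: (-1)^0×C(6,0)×6^7 = 279936
i=1: (-1)^1×C(6,1)×5^7 = -468750
i=2: (-1)^2×C(6,2)×4^7 = 245760
i=3: (-1)^3×C(6,3)×3^7 = -43740
i=4: (-1)^4×C(6,4)×2^7 = 1920
i=5: (-1)^5×C(6,5)×1^7 = -6
i=6: (-1)^6×C(6,6)×0^7 = 0
Total = 15120

Number of surjections = 15120


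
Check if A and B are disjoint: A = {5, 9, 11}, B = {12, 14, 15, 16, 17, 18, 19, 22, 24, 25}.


Disjoint means A ∩ B = ∅.
A ∩ B = ∅
A ∩ B = ∅, so A and B are disjoint.

Yes, A and B are disjoint


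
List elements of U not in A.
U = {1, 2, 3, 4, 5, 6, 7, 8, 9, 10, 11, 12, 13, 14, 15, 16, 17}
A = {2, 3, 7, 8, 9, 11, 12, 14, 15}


Aᶜ = U \ A = elements in U but not in A
U = {1, 2, 3, 4, 5, 6, 7, 8, 9, 10, 11, 12, 13, 14, 15, 16, 17}
A = {2, 3, 7, 8, 9, 11, 12, 14, 15}
Aᶜ = {1, 4, 5, 6, 10, 13, 16, 17}

Aᶜ = {1, 4, 5, 6, 10, 13, 16, 17}


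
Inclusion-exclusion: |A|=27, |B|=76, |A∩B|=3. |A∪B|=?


|A ∪ B| = |A| + |B| - |A ∩ B|
= 27 + 76 - 3
= 100

|A ∪ B| = 100


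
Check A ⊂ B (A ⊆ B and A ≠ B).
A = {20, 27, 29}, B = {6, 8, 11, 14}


A ⊂ B requires: A ⊆ B AND A ≠ B.
A ⊆ B? No
A ⊄ B, so A is not a proper subset.

No, A is not a proper subset of B


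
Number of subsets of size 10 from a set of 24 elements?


C(n,k) = n! / (k!(n-k)!)
C(24,10) = 24! / (10!14!)
= 1961256

C(24,10) = 1961256


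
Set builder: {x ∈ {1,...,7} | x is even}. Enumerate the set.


Checking each candidate:
Condition: even numbers in {1,...,7}
Result = {2, 4, 6}

{2, 4, 6}


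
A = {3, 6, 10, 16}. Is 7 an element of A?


A = {3, 6, 10, 16}
Checking if 7 is in A
7 is not in A → False

7 ∉ A


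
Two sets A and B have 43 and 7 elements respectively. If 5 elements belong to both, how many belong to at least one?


|A ∪ B| = |A| + |B| - |A ∩ B|
= 43 + 7 - 5
= 45

|A ∪ B| = 45


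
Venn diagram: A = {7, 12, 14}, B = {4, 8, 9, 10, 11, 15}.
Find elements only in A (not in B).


A = {7, 12, 14}
B = {4, 8, 9, 10, 11, 15}
Region: only in A (not in B)
Elements: {7, 12, 14}

Elements only in A (not in B): {7, 12, 14}


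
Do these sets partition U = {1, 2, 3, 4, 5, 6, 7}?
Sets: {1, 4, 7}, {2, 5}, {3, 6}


A partition requires: (1) non-empty parts, (2) pairwise disjoint, (3) union = U
Parts: {1, 4, 7}, {2, 5}, {3, 6}
Union of parts: {1, 2, 3, 4, 5, 6, 7}
U = {1, 2, 3, 4, 5, 6, 7}
All non-empty? True
Pairwise disjoint? True
Covers U? True

Yes, valid partition


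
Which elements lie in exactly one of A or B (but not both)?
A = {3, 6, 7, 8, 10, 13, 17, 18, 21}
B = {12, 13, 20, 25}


A △ B = (A \ B) ∪ (B \ A) = elements in exactly one of A or B
A \ B = {3, 6, 7, 8, 10, 17, 18, 21}
B \ A = {12, 20, 25}
A △ B = {3, 6, 7, 8, 10, 12, 17, 18, 20, 21, 25}

A △ B = {3, 6, 7, 8, 10, 12, 17, 18, 20, 21, 25}


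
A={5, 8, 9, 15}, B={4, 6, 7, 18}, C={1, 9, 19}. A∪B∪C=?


A ∪ B = {4, 5, 6, 7, 8, 9, 15, 18}
(A ∪ B) ∪ C = {1, 4, 5, 6, 7, 8, 9, 15, 18, 19}

A ∪ B ∪ C = {1, 4, 5, 6, 7, 8, 9, 15, 18, 19}


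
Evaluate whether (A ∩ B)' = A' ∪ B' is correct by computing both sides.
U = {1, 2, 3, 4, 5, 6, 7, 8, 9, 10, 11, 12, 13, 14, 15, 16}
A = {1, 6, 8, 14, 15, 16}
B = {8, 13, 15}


LHS: A ∩ B = {8, 15}
(A ∩ B)' = U \ (A ∩ B) = {1, 2, 3, 4, 5, 6, 7, 9, 10, 11, 12, 13, 14, 16}
A' = {2, 3, 4, 5, 7, 9, 10, 11, 12, 13}, B' = {1, 2, 3, 4, 5, 6, 7, 9, 10, 11, 12, 14, 16}
Claimed RHS: A' ∪ B' = {1, 2, 3, 4, 5, 6, 7, 9, 10, 11, 12, 13, 14, 16}
Identity is VALID: LHS = RHS = {1, 2, 3, 4, 5, 6, 7, 9, 10, 11, 12, 13, 14, 16} ✓

Identity is valid. (A ∩ B)' = A' ∪ B' = {1, 2, 3, 4, 5, 6, 7, 9, 10, 11, 12, 13, 14, 16}


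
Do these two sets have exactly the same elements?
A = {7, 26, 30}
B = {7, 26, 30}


Two sets are equal iff they have exactly the same elements.
A = {7, 26, 30}
B = {7, 26, 30}
Same elements → A = B

Yes, A = B


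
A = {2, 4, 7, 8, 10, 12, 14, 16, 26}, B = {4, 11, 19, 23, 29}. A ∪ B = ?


A ∪ B = all elements in A or B (or both)
A = {2, 4, 7, 8, 10, 12, 14, 16, 26}
B = {4, 11, 19, 23, 29}
A ∪ B = {2, 4, 7, 8, 10, 11, 12, 14, 16, 19, 23, 26, 29}

A ∪ B = {2, 4, 7, 8, 10, 11, 12, 14, 16, 19, 23, 26, 29}


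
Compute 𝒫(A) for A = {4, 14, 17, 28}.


|A| = 4, so |P(A)| = 2^4 = 16
Enumerate subsets by cardinality (0 to 4):
∅, {4}, {14}, {17}, {28}, {4, 14}, {4, 17}, {4, 28}, {14, 17}, {14, 28}, {17, 28}, {4, 14, 17}, {4, 14, 28}, {4, 17, 28}, {14, 17, 28}, {4, 14, 17, 28}

P(A) has 16 subsets: ∅, {4}, {14}, {17}, {28}, {4, 14}, {4, 17}, {4, 28}, {14, 17}, {14, 28}, {17, 28}, {4, 14, 17}, {4, 14, 28}, {4, 17, 28}, {14, 17, 28}, {4, 14, 17, 28}


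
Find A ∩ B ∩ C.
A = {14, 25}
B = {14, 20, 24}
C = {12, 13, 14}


A ∩ B = {14}
(A ∩ B) ∩ C = {14}

A ∩ B ∩ C = {14}


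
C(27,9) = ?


C(n,k) = n! / (k!(n-k)!)
C(27,9) = 27! / (9!18!)
= 4686825

C(27,9) = 4686825


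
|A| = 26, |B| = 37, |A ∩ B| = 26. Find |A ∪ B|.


|A ∪ B| = |A| + |B| - |A ∩ B|
= 26 + 37 - 26
= 37

|A ∪ B| = 37


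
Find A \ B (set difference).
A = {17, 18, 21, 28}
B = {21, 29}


A \ B = elements in A but not in B
A = {17, 18, 21, 28}
B = {21, 29}
Remove from A any elements in B
A \ B = {17, 18, 28}

A \ B = {17, 18, 28}


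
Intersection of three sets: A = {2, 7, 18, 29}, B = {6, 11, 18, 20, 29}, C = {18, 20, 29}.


A ∩ B = {18, 29}
(A ∩ B) ∩ C = {18, 29}

A ∩ B ∩ C = {18, 29}


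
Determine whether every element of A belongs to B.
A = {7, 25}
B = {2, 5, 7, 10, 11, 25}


A ⊆ B means every element of A is in B.
All elements of A are in B.
So A ⊆ B.

Yes, A ⊆ B


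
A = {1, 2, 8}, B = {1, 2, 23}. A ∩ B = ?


A ∩ B = elements in both A and B
A = {1, 2, 8}
B = {1, 2, 23}
A ∩ B = {1, 2}

A ∩ B = {1, 2}


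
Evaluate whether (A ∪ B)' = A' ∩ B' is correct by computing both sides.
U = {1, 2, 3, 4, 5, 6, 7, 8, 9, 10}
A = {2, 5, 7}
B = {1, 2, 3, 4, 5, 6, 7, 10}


LHS: A ∪ B = {1, 2, 3, 4, 5, 6, 7, 10}
(A ∪ B)' = U \ (A ∪ B) = {8, 9}
A' = {1, 3, 4, 6, 8, 9, 10}, B' = {8, 9}
Claimed RHS: A' ∩ B' = {8, 9}
Identity is VALID: LHS = RHS = {8, 9} ✓

Identity is valid. (A ∪ B)' = A' ∩ B' = {8, 9}


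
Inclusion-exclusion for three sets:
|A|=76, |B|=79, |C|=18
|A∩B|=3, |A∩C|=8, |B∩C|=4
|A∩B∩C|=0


|A∪B∪C| = |A|+|B|+|C| - |A∩B|-|A∩C|-|B∩C| + |A∩B∩C|
= 76+79+18 - 3-8-4 + 0
= 173 - 15 + 0
= 158

|A ∪ B ∪ C| = 158


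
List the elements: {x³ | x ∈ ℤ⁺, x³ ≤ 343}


Checking each candidate:
Condition: positive perfect cubes ≤ 343
Result = {1, 8, 27, 64, 125, 216, 343}

{1, 8, 27, 64, 125, 216, 343}


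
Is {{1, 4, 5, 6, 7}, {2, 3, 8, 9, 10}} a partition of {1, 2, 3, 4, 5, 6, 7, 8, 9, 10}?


A partition requires: (1) non-empty parts, (2) pairwise disjoint, (3) union = U
Parts: {1, 4, 5, 6, 7}, {2, 3, 8, 9, 10}
Union of parts: {1, 2, 3, 4, 5, 6, 7, 8, 9, 10}
U = {1, 2, 3, 4, 5, 6, 7, 8, 9, 10}
All non-empty? True
Pairwise disjoint? True
Covers U? True

Yes, valid partition


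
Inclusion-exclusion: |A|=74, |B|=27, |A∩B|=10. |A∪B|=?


|A ∪ B| = |A| + |B| - |A ∩ B|
= 74 + 27 - 10
= 91

|A ∪ B| = 91


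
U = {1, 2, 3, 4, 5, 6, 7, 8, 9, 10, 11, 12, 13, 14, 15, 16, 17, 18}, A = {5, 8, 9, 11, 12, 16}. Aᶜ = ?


Aᶜ = U \ A = elements in U but not in A
U = {1, 2, 3, 4, 5, 6, 7, 8, 9, 10, 11, 12, 13, 14, 15, 16, 17, 18}
A = {5, 8, 9, 11, 12, 16}
Aᶜ = {1, 2, 3, 4, 6, 7, 10, 13, 14, 15, 17, 18}

Aᶜ = {1, 2, 3, 4, 6, 7, 10, 13, 14, 15, 17, 18}


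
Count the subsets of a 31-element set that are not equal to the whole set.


Total subsets = 2^n = 2^31 = 2147483648
Proper subsets exclude the set itself: 2^n - 1
= 2147483648 - 1
= 2147483647

Number of proper subsets = 2147483647


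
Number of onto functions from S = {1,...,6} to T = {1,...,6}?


n = |S| = 6, k = |T| = 6. Surjections via inclusion-exclusion:
S(n,k) = Σ(-1)^i × C(k,i) × (k-i)^n, i=0 to k
i=0: (-1)^0×C(6,0)×6^6 = 46656
i=1: (-1)^1×C(6,1)×5^6 = -93750
i=2: (-1)^2×C(6,2)×4^6 = 61440
i=3: (-1)^3×C(6,3)×3^6 = -14580
i=4: (-1)^4×C(6,4)×2^6 = 960
i=5: (-1)^5×C(6,5)×1^6 = -6
i=6: (-1)^6×C(6,6)×0^6 = 0
Total = 720

Number of surjections = 720


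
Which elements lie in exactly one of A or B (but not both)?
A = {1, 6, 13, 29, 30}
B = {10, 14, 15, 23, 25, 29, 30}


A △ B = (A \ B) ∪ (B \ A) = elements in exactly one of A or B
A \ B = {1, 6, 13}
B \ A = {10, 14, 15, 23, 25}
A △ B = {1, 6, 10, 13, 14, 15, 23, 25}

A △ B = {1, 6, 10, 13, 14, 15, 23, 25}


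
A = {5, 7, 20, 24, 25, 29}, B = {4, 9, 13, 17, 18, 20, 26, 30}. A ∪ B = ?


A ∪ B = all elements in A or B (or both)
A = {5, 7, 20, 24, 25, 29}
B = {4, 9, 13, 17, 18, 20, 26, 30}
A ∪ B = {4, 5, 7, 9, 13, 17, 18, 20, 24, 25, 26, 29, 30}

A ∪ B = {4, 5, 7, 9, 13, 17, 18, 20, 24, 25, 26, 29, 30}


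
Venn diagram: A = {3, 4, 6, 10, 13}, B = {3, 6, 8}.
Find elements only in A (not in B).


A = {3, 4, 6, 10, 13}
B = {3, 6, 8}
Region: only in A (not in B)
Elements: {4, 10, 13}

Elements only in A (not in B): {4, 10, 13}


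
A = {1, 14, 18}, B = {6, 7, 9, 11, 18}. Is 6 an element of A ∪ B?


A = {1, 14, 18}, B = {6, 7, 9, 11, 18}
A ∪ B = all elements in A or B
A ∪ B = {1, 6, 7, 9, 11, 14, 18}
Checking if 6 ∈ A ∪ B
6 is in A ∪ B → True

6 ∈ A ∪ B


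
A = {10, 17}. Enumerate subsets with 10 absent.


A subset of A that omits 10 is a subset of A \ {10}, so there are 2^(n-1) = 2^1 = 2 of them.
Subsets excluding 10: ∅, {17}

Subsets excluding 10 (2 total): ∅, {17}
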